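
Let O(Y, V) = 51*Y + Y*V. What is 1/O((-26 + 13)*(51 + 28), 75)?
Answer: -1/129402 ≈ -7.7279e-6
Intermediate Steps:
O(Y, V) = 51*Y + V*Y
1/O((-26 + 13)*(51 + 28), 75) = 1/(((-26 + 13)*(51 + 28))*(51 + 75)) = 1/(-13*79*126) = 1/(-1027*126) = 1/(-129402) = -1/129402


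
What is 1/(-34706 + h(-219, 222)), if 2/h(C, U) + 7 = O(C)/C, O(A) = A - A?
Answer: -7/242944 ≈ -2.8813e-5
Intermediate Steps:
O(A) = 0
h(C, U) = -2/7 (h(C, U) = 2/(-7 + 0/C) = 2/(-7 + 0) = 2/(-7) = 2*(-1/7) = -2/7)
1/(-34706 + h(-219, 222)) = 1/(-34706 - 2/7) = 1/(-242944/7) = -7/242944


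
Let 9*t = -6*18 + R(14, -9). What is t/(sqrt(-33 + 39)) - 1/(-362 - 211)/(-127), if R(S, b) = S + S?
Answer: -1/72771 - 40*sqrt(6)/27 ≈ -3.6289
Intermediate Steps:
R(S, b) = 2*S
t = -80/9 (t = (-6*18 + 2*14)/9 = (-108 + 28)/9 = (1/9)*(-80) = -80/9 ≈ -8.8889)
t/(sqrt(-33 + 39)) - 1/(-362 - 211)/(-127) = -80/(9*sqrt(-33 + 39)) - 1/(-362 - 211)/(-127) = -80*sqrt(6)/6/9 - 1/(-573)*(-1/127) = -40*sqrt(6)/27 - 1*(-1/573)*(-1/127) = -40*sqrt(6)/27 + (1/573)*(-1/127) = -40*sqrt(6)/27 - 1/72771 = -1/72771 - 40*sqrt(6)/27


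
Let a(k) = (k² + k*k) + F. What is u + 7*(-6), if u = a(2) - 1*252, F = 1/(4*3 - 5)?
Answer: -2001/7 ≈ -285.86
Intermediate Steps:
F = ⅐ (F = 1/(12 - 5) = 1/7 = ⅐ ≈ 0.14286)
a(k) = ⅐ + 2*k² (a(k) = (k² + k*k) + ⅐ = (k² + k²) + ⅐ = 2*k² + ⅐ = ⅐ + 2*k²)
u = -1707/7 (u = (⅐ + 2*2²) - 1*252 = (⅐ + 2*4) - 252 = (⅐ + 8) - 252 = 57/7 - 252 = -1707/7 ≈ -243.86)
u + 7*(-6) = -1707/7 + 7*(-6) = -1707/7 - 42 = -2001/7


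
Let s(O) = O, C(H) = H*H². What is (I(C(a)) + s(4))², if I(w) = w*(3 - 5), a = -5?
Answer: 64516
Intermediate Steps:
C(H) = H³
I(w) = -2*w (I(w) = w*(-2) = -2*w)
(I(C(a)) + s(4))² = (-2*(-5)³ + 4)² = (-2*(-125) + 4)² = (250 + 4)² = 254² = 64516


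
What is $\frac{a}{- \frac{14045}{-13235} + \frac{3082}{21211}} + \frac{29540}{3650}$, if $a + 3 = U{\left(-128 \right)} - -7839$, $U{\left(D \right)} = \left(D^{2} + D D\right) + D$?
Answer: $\frac{829679373553942}{24725009845} \approx 33556.0$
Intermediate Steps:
$U{\left(D \right)} = D + 2 D^{2}$ ($U{\left(D \right)} = \left(D^{2} + D^{2}\right) + D = 2 D^{2} + D = D + 2 D^{2}$)
$a = 40476$ ($a = -3 - \left(-7839 + 128 \left(1 + 2 \left(-128\right)\right)\right) = -3 - \left(-7839 + 128 \left(1 - 256\right)\right) = -3 + \left(\left(-128\right) \left(-255\right) + 7839\right) = -3 + \left(32640 + 7839\right) = -3 + 40479 = 40476$)
$\frac{a}{- \frac{14045}{-13235} + \frac{3082}{21211}} + \frac{29540}{3650} = \frac{40476}{- \frac{14045}{-13235} + \frac{3082}{21211}} + \frac{29540}{3650} = \frac{40476}{\left(-14045\right) \left(- \frac{1}{13235}\right) + 3082 \cdot \frac{1}{21211}} + 29540 \cdot \frac{1}{3650} = \frac{40476}{\frac{2809}{2647} + \frac{3082}{21211}} + \frac{2954}{365} = \frac{40476}{\frac{67739753}{56145517}} + \frac{2954}{365} = 40476 \cdot \frac{56145517}{67739753} + \frac{2954}{365} = \frac{2272545946092}{67739753} + \frac{2954}{365} = \frac{829679373553942}{24725009845}$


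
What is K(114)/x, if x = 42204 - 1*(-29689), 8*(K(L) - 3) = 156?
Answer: 45/143786 ≈ 0.00031296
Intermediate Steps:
K(L) = 45/2 (K(L) = 3 + (1/8)*156 = 3 + 39/2 = 45/2)
x = 71893 (x = 42204 + 29689 = 71893)
K(114)/x = (45/2)/71893 = (45/2)*(1/71893) = 45/143786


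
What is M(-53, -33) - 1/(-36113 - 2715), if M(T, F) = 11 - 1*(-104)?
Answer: 4465221/38828 ≈ 115.00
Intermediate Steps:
M(T, F) = 115 (M(T, F) = 11 + 104 = 115)
M(-53, -33) - 1/(-36113 - 2715) = 115 - 1/(-36113 - 2715) = 115 - 1/(-38828) = 115 - 1*(-1/38828) = 115 + 1/38828 = 4465221/38828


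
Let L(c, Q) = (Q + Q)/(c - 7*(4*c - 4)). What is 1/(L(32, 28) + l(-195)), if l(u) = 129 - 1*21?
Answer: 209/22558 ≈ 0.0092650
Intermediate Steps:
l(u) = 108 (l(u) = 129 - 21 = 108)
L(c, Q) = 2*Q/(28 - 27*c) (L(c, Q) = (2*Q)/(c - 7*(-4 + 4*c)) = (2*Q)/(c + (28 - 28*c)) = (2*Q)/(28 - 27*c) = 2*Q/(28 - 27*c))
1/(L(32, 28) + l(-195)) = 1/(-2*28/(-28 + 27*32) + 108) = 1/(-2*28/(-28 + 864) + 108) = 1/(-2*28/836 + 108) = 1/(-2*28*1/836 + 108) = 1/(-14/209 + 108) = 1/(22558/209) = 209/22558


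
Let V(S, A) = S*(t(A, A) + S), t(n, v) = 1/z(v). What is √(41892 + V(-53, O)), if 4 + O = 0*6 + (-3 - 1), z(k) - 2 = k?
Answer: √1609554/6 ≈ 211.45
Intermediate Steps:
z(k) = 2 + k
t(n, v) = 1/(2 + v)
O = -8 (O = -4 + (0*6 + (-3 - 1)) = -4 + (0 - 4) = -4 - 4 = -8)
V(S, A) = S*(S + 1/(2 + A)) (V(S, A) = S*(1/(2 + A) + S) = S*(S + 1/(2 + A)))
√(41892 + V(-53, O)) = √(41892 - 53*(1 - 53*(2 - 8))/(2 - 8)) = √(41892 - 53*(1 - 53*(-6))/(-6)) = √(41892 - 53*(-⅙)*(1 + 318)) = √(41892 - 53*(-⅙)*319) = √(41892 + 16907/6) = √(268259/6) = √1609554/6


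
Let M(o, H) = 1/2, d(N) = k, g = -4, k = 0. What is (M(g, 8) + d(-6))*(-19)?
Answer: -19/2 ≈ -9.5000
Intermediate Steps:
d(N) = 0
M(o, H) = 1/2
(M(g, 8) + d(-6))*(-19) = (1/2 + 0)*(-19) = (1/2)*(-19) = -19/2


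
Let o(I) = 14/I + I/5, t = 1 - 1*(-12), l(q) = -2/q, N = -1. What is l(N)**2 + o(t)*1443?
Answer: 26549/5 ≈ 5309.8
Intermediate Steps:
t = 13 (t = 1 + 12 = 13)
o(I) = 14/I + I/5 (o(I) = 14/I + I*(1/5) = 14/I + I/5)
l(N)**2 + o(t)*1443 = (-2/(-1))**2 + (14/13 + (1/5)*13)*1443 = (-2*(-1))**2 + (14*(1/13) + 13/5)*1443 = 2**2 + (14/13 + 13/5)*1443 = 4 + (239/65)*1443 = 4 + 26529/5 = 26549/5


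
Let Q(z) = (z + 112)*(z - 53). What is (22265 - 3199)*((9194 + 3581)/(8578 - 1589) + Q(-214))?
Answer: 3629235998266/6989 ≈ 5.1928e+8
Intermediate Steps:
Q(z) = (-53 + z)*(112 + z) (Q(z) = (112 + z)*(-53 + z) = (-53 + z)*(112 + z))
(22265 - 3199)*((9194 + 3581)/(8578 - 1589) + Q(-214)) = (22265 - 3199)*((9194 + 3581)/(8578 - 1589) + (-5936 + (-214)**2 + 59*(-214))) = 19066*(12775/6989 + (-5936 + 45796 - 12626)) = 19066*(12775*(1/6989) + 27234) = 19066*(12775/6989 + 27234) = 19066*(190351201/6989) = 3629235998266/6989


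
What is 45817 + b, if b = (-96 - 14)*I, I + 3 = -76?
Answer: 54507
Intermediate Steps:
I = -79 (I = -3 - 76 = -79)
b = 8690 (b = (-96 - 14)*(-79) = -110*(-79) = 8690)
45817 + b = 45817 + 8690 = 54507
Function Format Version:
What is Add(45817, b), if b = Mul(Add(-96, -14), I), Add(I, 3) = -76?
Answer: 54507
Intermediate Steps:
I = -79 (I = Add(-3, -76) = -79)
b = 8690 (b = Mul(Add(-96, -14), -79) = Mul(-110, -79) = 8690)
Add(45817, b) = Add(45817, 8690) = 54507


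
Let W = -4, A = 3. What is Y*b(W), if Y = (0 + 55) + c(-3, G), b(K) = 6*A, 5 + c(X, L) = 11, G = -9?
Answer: 1098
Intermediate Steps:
c(X, L) = 6 (c(X, L) = -5 + 11 = 6)
b(K) = 18 (b(K) = 6*3 = 18)
Y = 61 (Y = (0 + 55) + 6 = 55 + 6 = 61)
Y*b(W) = 61*18 = 1098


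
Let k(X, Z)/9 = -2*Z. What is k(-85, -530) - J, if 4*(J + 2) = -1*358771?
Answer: 396939/4 ≈ 99235.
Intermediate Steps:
k(X, Z) = -18*Z (k(X, Z) = 9*(-2*Z) = -18*Z)
J = -358779/4 (J = -2 + (-1*358771)/4 = -2 + (1/4)*(-358771) = -2 - 358771/4 = -358779/4 ≈ -89695.)
k(-85, -530) - J = -18*(-530) - 1*(-358779/4) = 9540 + 358779/4 = 396939/4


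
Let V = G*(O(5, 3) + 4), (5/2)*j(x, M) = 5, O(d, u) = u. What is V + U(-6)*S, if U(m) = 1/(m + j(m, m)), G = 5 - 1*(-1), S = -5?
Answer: 173/4 ≈ 43.250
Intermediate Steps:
G = 6 (G = 5 + 1 = 6)
j(x, M) = 2 (j(x, M) = (⅖)*5 = 2)
U(m) = 1/(2 + m) (U(m) = 1/(m + 2) = 1/(2 + m))
V = 42 (V = 6*(3 + 4) = 6*7 = 42)
V + U(-6)*S = 42 - 5/(2 - 6) = 42 - 5/(-4) = 42 - ¼*(-5) = 42 + 5/4 = 173/4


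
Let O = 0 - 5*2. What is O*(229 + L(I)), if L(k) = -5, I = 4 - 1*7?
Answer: -2240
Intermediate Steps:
I = -3 (I = 4 - 7 = -3)
O = -10 (O = 0 - 10 = -10)
O*(229 + L(I)) = -10*(229 - 5) = -10*224 = -2240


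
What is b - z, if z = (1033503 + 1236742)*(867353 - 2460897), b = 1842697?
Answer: 3617737140977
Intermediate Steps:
z = -3617735298280 (z = 2270245*(-1593544) = -3617735298280)
b - z = 1842697 - 1*(-3617735298280) = 1842697 + 3617735298280 = 3617737140977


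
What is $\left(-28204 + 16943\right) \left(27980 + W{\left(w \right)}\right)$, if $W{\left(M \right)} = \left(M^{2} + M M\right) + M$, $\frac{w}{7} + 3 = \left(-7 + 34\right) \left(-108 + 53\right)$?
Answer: $-2443678395436$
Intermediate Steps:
$w = -10416$ ($w = -21 + 7 \left(-7 + 34\right) \left(-108 + 53\right) = -21 + 7 \cdot 27 \left(-55\right) = -21 + 7 \left(-1485\right) = -21 - 10395 = -10416$)
$W{\left(M \right)} = M + 2 M^{2}$ ($W{\left(M \right)} = \left(M^{2} + M^{2}\right) + M = 2 M^{2} + M = M + 2 M^{2}$)
$\left(-28204 + 16943\right) \left(27980 + W{\left(w \right)}\right) = \left(-28204 + 16943\right) \left(27980 - 10416 \left(1 + 2 \left(-10416\right)\right)\right) = - 11261 \left(27980 - 10416 \left(1 - 20832\right)\right) = - 11261 \left(27980 - -216975696\right) = - 11261 \left(27980 + 216975696\right) = \left(-11261\right) 217003676 = -2443678395436$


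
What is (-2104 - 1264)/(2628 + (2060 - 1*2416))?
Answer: -421/284 ≈ -1.4824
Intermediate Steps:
(-2104 - 1264)/(2628 + (2060 - 1*2416)) = -3368/(2628 + (2060 - 2416)) = -3368/(2628 - 356) = -3368/2272 = -3368*1/2272 = -421/284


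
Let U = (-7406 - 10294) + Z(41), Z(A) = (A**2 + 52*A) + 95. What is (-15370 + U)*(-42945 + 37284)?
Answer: 165086082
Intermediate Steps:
Z(A) = 95 + A**2 + 52*A
U = -13792 (U = (-7406 - 10294) + (95 + 41**2 + 52*41) = -17700 + (95 + 1681 + 2132) = -17700 + 3908 = -13792)
(-15370 + U)*(-42945 + 37284) = (-15370 - 13792)*(-42945 + 37284) = -29162*(-5661) = 165086082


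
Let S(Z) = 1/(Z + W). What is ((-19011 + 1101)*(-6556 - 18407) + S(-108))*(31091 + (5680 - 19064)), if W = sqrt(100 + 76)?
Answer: 22736404411356231/2872 - 17707*sqrt(11)/2872 ≈ 7.9166e+12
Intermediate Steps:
W = 4*sqrt(11) (W = sqrt(176) = 4*sqrt(11) ≈ 13.266)
S(Z) = 1/(Z + 4*sqrt(11))
((-19011 + 1101)*(-6556 - 18407) + S(-108))*(31091 + (5680 - 19064)) = ((-19011 + 1101)*(-6556 - 18407) + 1/(-108 + 4*sqrt(11)))*(31091 + (5680 - 19064)) = (-17910*(-24963) + 1/(-108 + 4*sqrt(11)))*(31091 - 13384) = (447087330 + 1/(-108 + 4*sqrt(11)))*17707 = 7916575352310 + 17707/(-108 + 4*sqrt(11))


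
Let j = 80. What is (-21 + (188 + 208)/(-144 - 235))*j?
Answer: -668400/379 ≈ -1763.6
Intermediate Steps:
(-21 + (188 + 208)/(-144 - 235))*j = (-21 + (188 + 208)/(-144 - 235))*80 = (-21 + 396/(-379))*80 = (-21 + 396*(-1/379))*80 = (-21 - 396/379)*80 = -8355/379*80 = -668400/379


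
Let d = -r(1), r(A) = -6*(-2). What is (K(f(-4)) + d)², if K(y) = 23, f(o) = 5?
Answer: 121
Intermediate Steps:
r(A) = 12
d = -12 (d = -1*12 = -12)
(K(f(-4)) + d)² = (23 - 12)² = 11² = 121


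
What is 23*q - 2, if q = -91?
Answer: -2095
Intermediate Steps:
23*q - 2 = 23*(-91) - 2 = -2093 - 2 = -2095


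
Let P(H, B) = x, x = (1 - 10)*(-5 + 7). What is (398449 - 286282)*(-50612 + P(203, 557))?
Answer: -5679015210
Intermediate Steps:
x = -18 (x = -9*2 = -18)
P(H, B) = -18
(398449 - 286282)*(-50612 + P(203, 557)) = (398449 - 286282)*(-50612 - 18) = 112167*(-50630) = -5679015210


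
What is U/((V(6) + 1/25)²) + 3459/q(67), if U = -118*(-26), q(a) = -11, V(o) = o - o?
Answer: 21089041/11 ≈ 1.9172e+6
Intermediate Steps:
V(o) = 0
U = 3068
U/((V(6) + 1/25)²) + 3459/q(67) = 3068/((0 + 1/25)²) + 3459/(-11) = 3068/((0 + 1/25)²) + 3459*(-1/11) = 3068/((1/25)²) - 3459/11 = 3068/(1/625) - 3459/11 = 3068*625 - 3459/11 = 1917500 - 3459/11 = 21089041/11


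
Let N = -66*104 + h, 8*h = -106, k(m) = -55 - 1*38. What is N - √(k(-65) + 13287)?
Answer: -27509/4 - 3*√1466 ≈ -6992.1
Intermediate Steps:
k(m) = -93 (k(m) = -55 - 38 = -93)
h = -53/4 (h = (⅛)*(-106) = -53/4 ≈ -13.250)
N = -27509/4 (N = -66*104 - 53/4 = -6864 - 53/4 = -27509/4 ≈ -6877.3)
N - √(k(-65) + 13287) = -27509/4 - √(-93 + 13287) = -27509/4 - √13194 = -27509/4 - 3*√1466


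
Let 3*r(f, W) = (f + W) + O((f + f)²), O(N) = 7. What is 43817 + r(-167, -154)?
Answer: 131137/3 ≈ 43712.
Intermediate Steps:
r(f, W) = 7/3 + W/3 + f/3 (r(f, W) = ((f + W) + 7)/3 = ((W + f) + 7)/3 = (7 + W + f)/3 = 7/3 + W/3 + f/3)
43817 + r(-167, -154) = 43817 + (7/3 + (⅓)*(-154) + (⅓)*(-167)) = 43817 + (7/3 - 154/3 - 167/3) = 43817 - 314/3 = 131137/3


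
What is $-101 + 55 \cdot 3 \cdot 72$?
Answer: $11779$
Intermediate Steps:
$-101 + 55 \cdot 3 \cdot 72 = -101 + 165 \cdot 72 = -101 + 11880 = 11779$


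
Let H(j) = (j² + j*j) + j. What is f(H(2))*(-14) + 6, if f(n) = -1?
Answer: 20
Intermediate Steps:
H(j) = j + 2*j² (H(j) = (j² + j²) + j = 2*j² + j = j + 2*j²)
f(H(2))*(-14) + 6 = -1*(-14) + 6 = 14 + 6 = 20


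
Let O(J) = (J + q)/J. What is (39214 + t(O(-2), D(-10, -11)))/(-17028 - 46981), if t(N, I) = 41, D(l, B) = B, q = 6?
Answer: -39255/64009 ≈ -0.61327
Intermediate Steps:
O(J) = (6 + J)/J (O(J) = (J + 6)/J = (6 + J)/J)
(39214 + t(O(-2), D(-10, -11)))/(-17028 - 46981) = (39214 + 41)/(-17028 - 46981) = 39255/(-64009) = 39255*(-1/64009) = -39255/64009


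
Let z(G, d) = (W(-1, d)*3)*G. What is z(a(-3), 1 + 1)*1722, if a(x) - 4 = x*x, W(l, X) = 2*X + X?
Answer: 402948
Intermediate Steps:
W(l, X) = 3*X
a(x) = 4 + x**2 (a(x) = 4 + x*x = 4 + x**2)
z(G, d) = 9*G*d (z(G, d) = ((3*d)*3)*G = (9*d)*G = 9*G*d)
z(a(-3), 1 + 1)*1722 = (9*(4 + (-3)**2)*(1 + 1))*1722 = (9*(4 + 9)*2)*1722 = (9*13*2)*1722 = 234*1722 = 402948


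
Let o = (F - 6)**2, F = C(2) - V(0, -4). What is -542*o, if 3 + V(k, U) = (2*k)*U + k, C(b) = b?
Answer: -542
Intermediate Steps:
V(k, U) = -3 + k + 2*U*k (V(k, U) = -3 + ((2*k)*U + k) = -3 + (2*U*k + k) = -3 + (k + 2*U*k) = -3 + k + 2*U*k)
F = 5 (F = 2 - (-3 + 0 + 2*(-4)*0) = 2 - (-3 + 0 + 0) = 2 - 1*(-3) = 2 + 3 = 5)
o = 1 (o = (5 - 6)**2 = (-1)**2 = 1)
-542*o = -542*1 = -542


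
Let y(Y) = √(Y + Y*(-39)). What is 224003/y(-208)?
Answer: 17231*√494/152 ≈ 2519.6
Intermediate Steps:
y(Y) = √38*√(-Y) (y(Y) = √(Y - 39*Y) = √(-38*Y) = √38*√(-Y))
224003/y(-208) = 224003/((√38*√(-1*(-208)))) = 224003/((√38*√208)) = 224003/((√38*(4*√13))) = 224003/((4*√494)) = 224003*(√494/1976) = 17231*√494/152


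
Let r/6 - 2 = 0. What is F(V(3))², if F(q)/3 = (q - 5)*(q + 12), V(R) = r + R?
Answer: 656100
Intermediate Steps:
r = 12 (r = 12 + 6*0 = 12 + 0 = 12)
V(R) = 12 + R
F(q) = 3*(-5 + q)*(12 + q) (F(q) = 3*((q - 5)*(q + 12)) = 3*((-5 + q)*(12 + q)) = 3*(-5 + q)*(12 + q))
F(V(3))² = (-180 + 3*(12 + 3)² + 21*(12 + 3))² = (-180 + 3*15² + 21*15)² = (-180 + 3*225 + 315)² = (-180 + 675 + 315)² = 810² = 656100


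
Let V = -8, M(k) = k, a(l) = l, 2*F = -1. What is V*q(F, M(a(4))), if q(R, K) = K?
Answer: -32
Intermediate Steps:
F = -1/2 (F = (1/2)*(-1) = -1/2 ≈ -0.50000)
V*q(F, M(a(4))) = -8*4 = -32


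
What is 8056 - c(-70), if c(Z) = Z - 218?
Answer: 8344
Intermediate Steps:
c(Z) = -218 + Z
8056 - c(-70) = 8056 - (-218 - 70) = 8056 - 1*(-288) = 8056 + 288 = 8344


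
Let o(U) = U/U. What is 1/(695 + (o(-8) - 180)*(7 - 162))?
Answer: 1/28440 ≈ 3.5162e-5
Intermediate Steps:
o(U) = 1
1/(695 + (o(-8) - 180)*(7 - 162)) = 1/(695 + (1 - 180)*(7 - 162)) = 1/(695 - 179*(-155)) = 1/(695 + 27745) = 1/28440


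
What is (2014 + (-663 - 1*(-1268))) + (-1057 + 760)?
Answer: 2322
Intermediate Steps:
(2014 + (-663 - 1*(-1268))) + (-1057 + 760) = (2014 + (-663 + 1268)) - 297 = (2014 + 605) - 297 = 2619 - 297 = 2322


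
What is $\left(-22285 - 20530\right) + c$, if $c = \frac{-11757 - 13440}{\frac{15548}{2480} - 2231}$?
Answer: $- \frac{59040520255}{1379333} \approx -42804.0$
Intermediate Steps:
$c = \frac{15622140}{1379333}$ ($c = - \frac{25197}{15548 \cdot \frac{1}{2480} - 2231} = - \frac{25197}{\frac{3887}{620} - 2231} = - \frac{25197}{- \frac{1379333}{620}} = \left(-25197\right) \left(- \frac{620}{1379333}\right) = \frac{15622140}{1379333} \approx 11.326$)
$\left(-22285 - 20530\right) + c = \left(-22285 - 20530\right) + \frac{15622140}{1379333} = -42815 + \frac{15622140}{1379333} = - \frac{59040520255}{1379333}$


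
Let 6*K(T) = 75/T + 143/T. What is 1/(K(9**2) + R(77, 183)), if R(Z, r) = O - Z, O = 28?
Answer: -243/11798 ≈ -0.020597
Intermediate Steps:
K(T) = 109/(3*T) (K(T) = (75/T + 143/T)/6 = (218/T)/6 = 109/(3*T))
R(Z, r) = 28 - Z
1/(K(9**2) + R(77, 183)) = 1/(109/(3*(9**2)) + (28 - 1*77)) = 1/((109/3)/81 + (28 - 77)) = 1/((109/3)*(1/81) - 49) = 1/(109/243 - 49) = 1/(-11798/243) = -243/11798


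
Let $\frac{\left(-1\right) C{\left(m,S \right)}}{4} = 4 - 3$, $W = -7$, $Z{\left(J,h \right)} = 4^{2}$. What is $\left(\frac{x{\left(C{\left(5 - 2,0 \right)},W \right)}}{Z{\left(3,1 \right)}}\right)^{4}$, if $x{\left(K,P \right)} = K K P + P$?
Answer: $\frac{200533921}{65536} \approx 3059.9$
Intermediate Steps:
$Z{\left(J,h \right)} = 16$
$C{\left(m,S \right)} = -4$ ($C{\left(m,S \right)} = - 4 \left(4 - 3\right) = \left(-4\right) 1 = -4$)
$x{\left(K,P \right)} = P + P K^{2}$ ($x{\left(K,P \right)} = K^{2} P + P = P K^{2} + P = P + P K^{2}$)
$\left(\frac{x{\left(C{\left(5 - 2,0 \right)},W \right)}}{Z{\left(3,1 \right)}}\right)^{4} = \left(\frac{\left(-7\right) \left(1 + \left(-4\right)^{2}\right)}{16}\right)^{4} = \left(- 7 \left(1 + 16\right) \frac{1}{16}\right)^{4} = \left(\left(-7\right) 17 \cdot \frac{1}{16}\right)^{4} = \left(\left(-119\right) \frac{1}{16}\right)^{4} = \left(- \frac{119}{16}\right)^{4} = \frac{200533921}{65536}$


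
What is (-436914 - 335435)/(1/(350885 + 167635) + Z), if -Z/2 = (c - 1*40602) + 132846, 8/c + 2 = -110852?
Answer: 22197316469685960/5302186599079933 ≈ 4.1864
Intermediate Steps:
c = -4/55427 (c = 8/(-2 - 110852) = 8/(-110854) = 8*(-1/110854) = -4/55427 ≈ -7.2167e-5)
Z = -10225616368/55427 (Z = -2*((-4/55427 - 1*40602) + 132846) = -2*((-4/55427 - 40602) + 132846) = -2*(-2250447058/55427 + 132846) = -2*5112808184/55427 = -10225616368/55427 ≈ -1.8449e+5)
(-436914 - 335435)/(1/(350885 + 167635) + Z) = (-436914 - 335435)/(1/(350885 + 167635) - 10225616368/55427) = -772349/(1/518520 - 10225616368/55427) = -772349/(-5302186599079933/28740008040) = -772349*(-28740008040/5302186599079933) = 22197316469685960/5302186599079933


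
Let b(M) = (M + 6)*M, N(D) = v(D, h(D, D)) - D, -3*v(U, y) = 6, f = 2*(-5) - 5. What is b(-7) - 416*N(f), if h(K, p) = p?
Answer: -5401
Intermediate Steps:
f = -15 (f = -10 - 5 = -15)
v(U, y) = -2 (v(U, y) = -1/3*6 = -2)
N(D) = -2 - D
b(M) = M*(6 + M) (b(M) = (6 + M)*M = M*(6 + M))
b(-7) - 416*N(f) = -7*(6 - 7) - 416*(-2 - 1*(-15)) = -7*(-1) - 416*(-2 + 15) = 7 - 416*13 = 7 - 5408 = -5401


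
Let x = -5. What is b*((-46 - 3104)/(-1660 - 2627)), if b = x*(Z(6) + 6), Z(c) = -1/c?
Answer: -30625/1429 ≈ -21.431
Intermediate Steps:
b = -175/6 (b = -5*(-1/6 + 6) = -5*(-1*⅙ + 6) = -5*(-⅙ + 6) = -5*35/6 = -175/6 ≈ -29.167)
b*((-46 - 3104)/(-1660 - 2627)) = -175*(-46 - 3104)/(6*(-1660 - 2627)) = -(-91875)/(-4287) = -(-91875)*(-1)/4287 = -175/6*1050/1429 = -30625/1429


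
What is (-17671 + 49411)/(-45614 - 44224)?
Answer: -230/651 ≈ -0.35330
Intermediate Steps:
(-17671 + 49411)/(-45614 - 44224) = 31740/(-89838) = 31740*(-1/89838) = -230/651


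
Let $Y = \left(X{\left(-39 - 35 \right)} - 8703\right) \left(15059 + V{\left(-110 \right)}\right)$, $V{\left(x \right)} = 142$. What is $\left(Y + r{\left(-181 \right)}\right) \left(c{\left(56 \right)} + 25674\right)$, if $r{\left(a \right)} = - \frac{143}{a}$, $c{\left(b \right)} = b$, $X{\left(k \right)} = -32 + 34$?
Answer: $- \frac{615970177584740}{181} \approx -3.4031 \cdot 10^{12}$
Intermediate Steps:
$X{\left(k \right)} = 2$
$Y = -132263901$ ($Y = \left(2 - 8703\right) \left(15059 + 142\right) = \left(-8701\right) 15201 = -132263901$)
$\left(Y + r{\left(-181 \right)}\right) \left(c{\left(56 \right)} + 25674\right) = \left(-132263901 - \frac{143}{-181}\right) \left(56 + 25674\right) = \left(-132263901 - - \frac{143}{181}\right) 25730 = \left(-132263901 + \frac{143}{181}\right) 25730 = \left(- \frac{23939765938}{181}\right) 25730 = - \frac{615970177584740}{181}$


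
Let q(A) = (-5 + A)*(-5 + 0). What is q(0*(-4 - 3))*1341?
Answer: 33525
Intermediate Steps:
q(A) = 25 - 5*A (q(A) = (-5 + A)*(-5) = 25 - 5*A)
q(0*(-4 - 3))*1341 = (25 - 0*(-4 - 3))*1341 = (25 - 0*(-7))*1341 = (25 - 5*0)*1341 = (25 + 0)*1341 = 25*1341 = 33525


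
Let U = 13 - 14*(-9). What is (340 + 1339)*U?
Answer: 233381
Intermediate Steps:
U = 139 (U = 13 + 126 = 139)
(340 + 1339)*U = (340 + 1339)*139 = 1679*139 = 233381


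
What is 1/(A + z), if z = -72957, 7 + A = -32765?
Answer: -1/105729 ≈ -9.4581e-6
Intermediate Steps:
A = -32772 (A = -7 - 32765 = -32772)
1/(A + z) = 1/(-32772 - 72957) = 1/(-105729) = -1/105729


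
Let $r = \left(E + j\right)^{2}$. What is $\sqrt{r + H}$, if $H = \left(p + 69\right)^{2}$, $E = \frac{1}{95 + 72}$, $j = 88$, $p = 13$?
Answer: $\frac{\sqrt{403527445}}{167} \approx 120.29$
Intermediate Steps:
$E = \frac{1}{167} \approx 0.005988$
$H = 6724$ ($H = \left(13 + 69\right)^{2} = 82^{2} = 6724$)
$r = \frac{216001809}{27889}$ ($r = \left(\frac{1}{167} + 88\right)^{2} = \left(\frac{14697}{167}\right)^{2} = \frac{216001809}{27889} \approx 7745.1$)
$\sqrt{r + H} = \sqrt{\frac{216001809}{27889} + 6724} = \sqrt{\frac{403527445}{27889}} = \frac{\sqrt{403527445}}{167}$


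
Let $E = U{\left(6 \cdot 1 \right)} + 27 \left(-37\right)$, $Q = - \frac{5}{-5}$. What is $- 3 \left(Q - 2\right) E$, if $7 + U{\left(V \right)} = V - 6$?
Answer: $-3018$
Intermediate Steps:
$U{\left(V \right)} = -13 + V$ ($U{\left(V \right)} = -7 + \left(V - 6\right) = -7 + \left(-6 + V\right) = -13 + V$)
$Q = 1$ ($Q = \left(-5\right) \left(- \frac{1}{5}\right) = 1$)
$E = -1006$ ($E = \left(-13 + 6 \cdot 1\right) + 27 \left(-37\right) = \left(-13 + 6\right) - 999 = -7 - 999 = -1006$)
$- 3 \left(Q - 2\right) E = - 3 \left(1 - 2\right) \left(-1006\right) = \left(-3\right) \left(-1\right) \left(-1006\right) = 3 \left(-1006\right) = -3018$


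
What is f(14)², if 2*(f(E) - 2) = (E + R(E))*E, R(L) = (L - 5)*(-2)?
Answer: 676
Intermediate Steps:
R(L) = 10 - 2*L (R(L) = (-5 + L)*(-2) = 10 - 2*L)
f(E) = 2 + E*(10 - E)/2 (f(E) = 2 + ((E + (10 - 2*E))*E)/2 = 2 + ((10 - E)*E)/2 = 2 + (E*(10 - E))/2 = 2 + E*(10 - E)/2)
f(14)² = (2 + 5*14 - ½*14²)² = (2 + 70 - ½*196)² = (2 + 70 - 98)² = (-26)² = 676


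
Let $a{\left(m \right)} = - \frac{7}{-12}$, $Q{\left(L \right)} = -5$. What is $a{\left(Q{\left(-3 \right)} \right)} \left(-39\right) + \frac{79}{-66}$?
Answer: $- \frac{3161}{132} \approx -23.947$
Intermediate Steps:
$a{\left(m \right)} = \frac{7}{12}$ ($a{\left(m \right)} = \left(-7\right) \left(- \frac{1}{12}\right) = \frac{7}{12}$)
$a{\left(Q{\left(-3 \right)} \right)} \left(-39\right) + \frac{79}{-66} = \frac{7}{12} \left(-39\right) + \frac{79}{-66} = - \frac{91}{4} + 79 \left(- \frac{1}{66}\right) = - \frac{91}{4} - \frac{79}{66} = - \frac{3161}{132}$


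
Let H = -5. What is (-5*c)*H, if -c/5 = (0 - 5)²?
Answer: -3125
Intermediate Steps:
c = -125 (c = -5*(0 - 5)² = -5*(-5)² = -5*25 = -125)
(-5*c)*H = -5*(-125)*(-5) = 625*(-5) = -3125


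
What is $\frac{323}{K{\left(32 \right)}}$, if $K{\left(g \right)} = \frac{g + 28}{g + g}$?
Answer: $\frac{5168}{15} \approx 344.53$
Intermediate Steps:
$K{\left(g \right)} = \frac{28 + g}{2 g}$
$\frac{323}{K{\left(32 \right)}} = \frac{323}{\frac{1}{2} \cdot \frac{1}{32} \left(28 + 32\right)} = \frac{323}{\frac{1}{2} \cdot \frac{1}{32} \cdot 60} = \frac{323}{\frac{15}{16}} = 323 \cdot \frac{16}{15} = \frac{5168}{15}$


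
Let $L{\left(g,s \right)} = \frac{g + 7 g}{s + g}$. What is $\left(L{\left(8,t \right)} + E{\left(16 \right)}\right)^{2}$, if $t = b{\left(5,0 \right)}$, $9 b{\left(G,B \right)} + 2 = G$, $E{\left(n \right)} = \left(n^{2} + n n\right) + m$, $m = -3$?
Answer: $\frac{166848889}{625} \approx 2.6696 \cdot 10^{5}$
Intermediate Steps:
$E{\left(n \right)} = -3 + 2 n^{2}$ ($E{\left(n \right)} = \left(n^{2} + n n\right) - 3 = \left(n^{2} + n^{2}\right) - 3 = 2 n^{2} - 3 = -3 + 2 n^{2}$)
$b{\left(G,B \right)} = - \frac{2}{9} + \frac{G}{9}$
$t = \frac{1}{3}$ ($t = - \frac{2}{9} + \frac{1}{9} \cdot 5 = - \frac{2}{9} + \frac{5}{9} = \frac{1}{3} \approx 0.33333$)
$L{\left(g,s \right)} = \frac{8 g}{g + s}$
$\left(L{\left(8,t \right)} + E{\left(16 \right)}\right)^{2} = \left(8 \cdot 8 \frac{1}{8 + \frac{1}{3}} - \left(3 - 2 \cdot 16^{2}\right)\right)^{2} = \left(8 \cdot 8 \frac{1}{\frac{25}{3}} + \left(-3 + 2 \cdot 256\right)\right)^{2} = \left(8 \cdot 8 \cdot \frac{3}{25} + \left(-3 + 512\right)\right)^{2} = \left(\frac{192}{25} + 509\right)^{2} = \left(\frac{12917}{25}\right)^{2} = \frac{166848889}{625}$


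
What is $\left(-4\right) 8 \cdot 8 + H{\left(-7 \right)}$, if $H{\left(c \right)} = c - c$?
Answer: $-256$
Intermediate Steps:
$H{\left(c \right)} = 0$
$\left(-4\right) 8 \cdot 8 + H{\left(-7 \right)} = \left(-4\right) 8 \cdot 8 + 0 = \left(-32\right) 8 + 0 = -256 + 0 = -256$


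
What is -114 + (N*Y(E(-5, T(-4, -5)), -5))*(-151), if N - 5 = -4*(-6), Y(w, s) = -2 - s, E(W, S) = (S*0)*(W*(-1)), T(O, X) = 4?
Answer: -13251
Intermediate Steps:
E(W, S) = 0 (E(W, S) = 0*(-W) = 0)
N = 29 (N = 5 - 4*(-6) = 5 + 24 = 29)
-114 + (N*Y(E(-5, T(-4, -5)), -5))*(-151) = -114 + (29*(-2 - 1*(-5)))*(-151) = -114 + (29*(-2 + 5))*(-151) = -114 + (29*3)*(-151) = -114 + 87*(-151) = -114 - 13137 = -13251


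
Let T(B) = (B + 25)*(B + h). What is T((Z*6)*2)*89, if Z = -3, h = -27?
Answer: 61677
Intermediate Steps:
T(B) = (-27 + B)*(25 + B) (T(B) = (B + 25)*(B - 27) = (25 + B)*(-27 + B) = (-27 + B)*(25 + B))
T((Z*6)*2)*89 = (-675 + (-3*6*2)² - 2*(-3*6)*2)*89 = (-675 + (-18*2)² - (-36)*2)*89 = (-675 + (-36)² - 2*(-36))*89 = (-675 + 1296 + 72)*89 = 693*89 = 61677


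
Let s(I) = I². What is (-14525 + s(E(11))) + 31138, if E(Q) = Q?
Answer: 16734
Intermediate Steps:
(-14525 + s(E(11))) + 31138 = (-14525 + 11²) + 31138 = (-14525 + 121) + 31138 = -14404 + 31138 = 16734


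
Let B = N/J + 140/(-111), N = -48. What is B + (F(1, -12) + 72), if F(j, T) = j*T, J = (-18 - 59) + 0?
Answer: 507368/8547 ≈ 59.362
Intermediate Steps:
J = -77 (J = -77 + 0 = -77)
F(j, T) = T*j
B = -5452/8547 (B = -48/(-77) + 140/(-111) = -48*(-1/77) + 140*(-1/111) = 48/77 - 140/111 = -5452/8547 ≈ -0.63788)
B + (F(1, -12) + 72) = -5452/8547 + (-12*1 + 72) = -5452/8547 + (-12 + 72) = -5452/8547 + 60 = 507368/8547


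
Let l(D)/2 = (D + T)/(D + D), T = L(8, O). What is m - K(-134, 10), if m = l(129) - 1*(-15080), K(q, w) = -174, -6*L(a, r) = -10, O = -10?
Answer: 5903690/387 ≈ 15255.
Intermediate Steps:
L(a, r) = 5/3 (L(a, r) = -⅙*(-10) = 5/3)
T = 5/3 ≈ 1.6667
l(D) = (5/3 + D)/D (l(D) = 2*((D + 5/3)/(D + D)) = 2*((5/3 + D)/((2*D))) = 2*((5/3 + D)*(1/(2*D))) = 2*((5/3 + D)/(2*D)) = (5/3 + D)/D)
m = 5836352/387 (m = (5/3 + 129)/129 - 1*(-15080) = (1/129)*(392/3) + 15080 = 392/387 + 15080 = 5836352/387 ≈ 15081.)
m - K(-134, 10) = 5836352/387 - 1*(-174) = 5836352/387 + 174 = 5903690/387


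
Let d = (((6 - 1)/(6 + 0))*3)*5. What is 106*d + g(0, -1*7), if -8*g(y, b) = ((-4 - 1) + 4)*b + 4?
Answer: 10589/8 ≈ 1323.6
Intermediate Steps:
d = 25/2 (d = ((5/6)*3)*5 = ((5*(⅙))*3)*5 = ((⅚)*3)*5 = (5/2)*5 = 25/2 ≈ 12.500)
g(y, b) = -½ + b/8 (g(y, b) = -(((-4 - 1) + 4)*b + 4)/8 = -((-5 + 4)*b + 4)/8 = -(-b + 4)/8 = -(4 - b)/8 = -½ + b/8)
106*d + g(0, -1*7) = 106*(25/2) + (-½ + (-1*7)/8) = 1325 + (-½ + (⅛)*(-7)) = 1325 + (-½ - 7/8) = 1325 - 11/8 = 10589/8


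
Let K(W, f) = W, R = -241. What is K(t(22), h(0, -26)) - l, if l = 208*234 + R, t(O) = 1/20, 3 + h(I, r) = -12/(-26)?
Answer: -968619/20 ≈ -48431.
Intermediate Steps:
h(I, r) = -33/13 (h(I, r) = -3 - 12/(-26) = -3 - 12*(-1/26) = -3 + 6/13 = -33/13)
t(O) = 1/20
l = 48431 (l = 208*234 - 241 = 48672 - 241 = 48431)
K(t(22), h(0, -26)) - l = 1/20 - 1*48431 = 1/20 - 48431 = -968619/20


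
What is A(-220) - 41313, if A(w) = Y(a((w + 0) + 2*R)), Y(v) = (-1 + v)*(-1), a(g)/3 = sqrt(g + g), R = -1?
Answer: -41312 - 6*I*sqrt(111) ≈ -41312.0 - 63.214*I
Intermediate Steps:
a(g) = 3*sqrt(2)*sqrt(g) (a(g) = 3*sqrt(g + g) = 3*sqrt(2*g) = 3*(sqrt(2)*sqrt(g)) = 3*sqrt(2)*sqrt(g))
Y(v) = 1 - v
A(w) = 1 - 3*sqrt(2)*sqrt(-2 + w) (A(w) = 1 - 3*sqrt(2)*sqrt((w + 0) + 2*(-1)) = 1 - 3*sqrt(2)*sqrt(w - 2) = 1 - 3*sqrt(2)*sqrt(-2 + w))
A(-220) - 41313 = (1 - 3*sqrt(-4 + 2*(-220))) - 41313 = (1 - 3*sqrt(-4 - 440)) - 41313 = (1 - 6*I*sqrt(111)) - 41313 = -41312 - 6*I*sqrt(111)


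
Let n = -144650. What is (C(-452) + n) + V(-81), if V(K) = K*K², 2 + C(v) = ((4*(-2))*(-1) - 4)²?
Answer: -676077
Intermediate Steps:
C(v) = 14 (C(v) = -2 + ((4*(-2))*(-1) - 4)² = -2 + (-8*(-1) - 4)² = -2 + (8 - 4)² = -2 + 4² = -2 + 16 = 14)
V(K) = K³
(C(-452) + n) + V(-81) = (14 - 144650) + (-81)³ = -144636 - 531441 = -676077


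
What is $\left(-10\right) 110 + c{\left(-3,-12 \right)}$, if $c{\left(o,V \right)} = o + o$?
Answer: $-1106$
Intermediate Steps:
$c{\left(o,V \right)} = 2 o$
$\left(-10\right) 110 + c{\left(-3,-12 \right)} = \left(-10\right) 110 + 2 \left(-3\right) = -1100 - 6 = -1106$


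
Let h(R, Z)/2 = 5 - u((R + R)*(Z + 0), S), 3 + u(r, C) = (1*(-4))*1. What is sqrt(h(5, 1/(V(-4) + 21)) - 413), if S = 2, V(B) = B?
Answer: I*sqrt(389) ≈ 19.723*I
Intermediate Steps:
u(r, C) = -7 (u(r, C) = -3 + (1*(-4))*1 = -3 - 4*1 = -3 - 4 = -7)
h(R, Z) = 24 (h(R, Z) = 2*(5 - 1*(-7)) = 2*(5 + 7) = 2*12 = 24)
sqrt(h(5, 1/(V(-4) + 21)) - 413) = sqrt(24 - 413) = sqrt(-389) = I*sqrt(389)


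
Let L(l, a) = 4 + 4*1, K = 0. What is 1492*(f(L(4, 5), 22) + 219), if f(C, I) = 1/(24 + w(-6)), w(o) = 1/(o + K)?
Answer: 46733916/143 ≈ 3.2681e+5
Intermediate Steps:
L(l, a) = 8 (L(l, a) = 4 + 4 = 8)
w(o) = 1/o (w(o) = 1/(o + 0) = 1/o)
f(C, I) = 6/143 (f(C, I) = 1/(24 + 1/(-6)) = 1/(24 - ⅙) = 1/(143/6) = 6/143)
1492*(f(L(4, 5), 22) + 219) = 1492*(6/143 + 219) = 1492*(31323/143) = 46733916/143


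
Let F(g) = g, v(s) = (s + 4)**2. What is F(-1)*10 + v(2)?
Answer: 26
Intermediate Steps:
v(s) = (4 + s)**2
F(-1)*10 + v(2) = -1*10 + (4 + 2)**2 = -10 + 6**2 = -10 + 36 = 26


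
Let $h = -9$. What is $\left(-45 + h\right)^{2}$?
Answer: $2916$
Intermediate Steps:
$\left(-45 + h\right)^{2} = \left(-45 - 9\right)^{2} = \left(-54\right)^{2} = 2916$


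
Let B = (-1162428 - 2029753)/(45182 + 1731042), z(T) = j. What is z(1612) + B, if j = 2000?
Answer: 3549255819/1776224 ≈ 1998.2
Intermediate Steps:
z(T) = 2000
B = -3192181/1776224 ≈ -1.7972
z(1612) + B = 2000 - 3192181/1776224 = 3549255819/1776224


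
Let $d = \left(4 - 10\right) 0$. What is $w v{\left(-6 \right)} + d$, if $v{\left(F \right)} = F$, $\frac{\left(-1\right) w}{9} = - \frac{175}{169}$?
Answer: $- \frac{9450}{169} \approx -55.917$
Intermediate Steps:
$d = 0$ ($d = \left(-6\right) 0 = 0$)
$w = \frac{1575}{169}$ ($w = - 9 \left(- \frac{175}{169}\right) = - 9 \left(\left(-175\right) \frac{1}{169}\right) = \left(-9\right) \left(- \frac{175}{169}\right) = \frac{1575}{169} \approx 9.3195$)
$w v{\left(-6 \right)} + d = \frac{1575}{169} \left(-6\right) + 0 = - \frac{9450}{169} + 0 = - \frac{9450}{169}$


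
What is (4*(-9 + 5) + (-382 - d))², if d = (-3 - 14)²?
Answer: 471969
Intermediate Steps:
d = 289 (d = (-17)² = 289)
(4*(-9 + 5) + (-382 - d))² = (4*(-9 + 5) + (-382 - 1*289))² = (4*(-4) + (-382 - 289))² = (-16 - 671)² = (-687)² = 471969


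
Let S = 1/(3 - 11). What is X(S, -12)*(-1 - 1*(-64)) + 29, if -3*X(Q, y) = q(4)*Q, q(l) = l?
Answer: 79/2 ≈ 39.500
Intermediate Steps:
S = -1/8 (S = 1/(-8) = -1/8 ≈ -0.12500)
X(Q, y) = -4*Q/3
X(S, -12)*(-1 - 1*(-64)) + 29 = (-4/3*(-1/8))*(-1 - 1*(-64)) + 29 = (-1 + 64)/6 + 29 = (1/6)*63 + 29 = 21/2 + 29 = 79/2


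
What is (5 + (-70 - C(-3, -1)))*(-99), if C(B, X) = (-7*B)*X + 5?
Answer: 4851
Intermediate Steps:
C(B, X) = 5 - 7*B*X (C(B, X) = -7*B*X + 5 = 5 - 7*B*X)
(5 + (-70 - C(-3, -1)))*(-99) = (5 + (-70 - (5 - 7*(-3)*(-1))))*(-99) = (5 + (-70 - (5 - 21)))*(-99) = (5 + (-70 - 1*(-16)))*(-99) = (5 + (-70 + 16))*(-99) = (5 - 54)*(-99) = -49*(-99) = 4851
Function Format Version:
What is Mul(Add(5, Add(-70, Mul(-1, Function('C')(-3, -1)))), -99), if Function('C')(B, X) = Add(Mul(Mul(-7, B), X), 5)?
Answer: 4851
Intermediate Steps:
Function('C')(B, X) = Add(5, Mul(-7, B, X)) (Function('C')(B, X) = Add(Mul(-7, B, X), 5) = Add(5, Mul(-7, B, X)))
Mul(Add(5, Add(-70, Mul(-1, Function('C')(-3, -1)))), -99) = Mul(Add(5, Add(-70, Mul(-1, Add(5, Mul(-7, -3, -1))))), -99) = Mul(Add(5, Add(-70, Mul(-1, Add(5, -21)))), -99) = Mul(Add(5, Add(-70, Mul(-1, -16))), -99) = Mul(Add(5, Add(-70, 16)), -99) = Mul(Add(5, -54), -99) = Mul(-49, -99) = 4851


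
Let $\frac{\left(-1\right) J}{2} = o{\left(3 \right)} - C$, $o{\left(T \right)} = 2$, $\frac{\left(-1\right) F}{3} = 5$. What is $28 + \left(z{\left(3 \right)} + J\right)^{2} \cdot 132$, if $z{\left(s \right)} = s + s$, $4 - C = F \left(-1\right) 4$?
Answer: $1597228$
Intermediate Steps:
$F = -15$ ($F = \left(-3\right) 5 = -15$)
$C = -56$ ($C = 4 - \left(-15\right) \left(-1\right) 4 = 4 - 15 \cdot 4 = 4 - 60 = -56$)
$z{\left(s \right)} = 2 s$
$J = -116$ ($J = - 2 \left(2 - -56\right) = - 2 \left(2 + 56\right) = \left(-2\right) 58 = -116$)
$28 + \left(z{\left(3 \right)} + J\right)^{2} \cdot 132 = 28 + \left(2 \cdot 3 - 116\right)^{2} \cdot 132 = 28 + \left(6 - 116\right)^{2} \cdot 132 = 28 + \left(-110\right)^{2} \cdot 132 = 28 + 12100 \cdot 132 = 28 + 1597200 = 1597228$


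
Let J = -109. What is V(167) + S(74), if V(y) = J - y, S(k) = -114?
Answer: -390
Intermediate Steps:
V(y) = -109 - y
V(167) + S(74) = (-109 - 1*167) - 114 = (-109 - 167) - 114 = -276 - 114 = -390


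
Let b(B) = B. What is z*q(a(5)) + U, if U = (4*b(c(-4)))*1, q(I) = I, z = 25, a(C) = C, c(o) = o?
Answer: 109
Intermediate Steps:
U = -16 (U = (4*(-4))*1 = -16*1 = -16)
z*q(a(5)) + U = 25*5 - 16 = 125 - 16 = 109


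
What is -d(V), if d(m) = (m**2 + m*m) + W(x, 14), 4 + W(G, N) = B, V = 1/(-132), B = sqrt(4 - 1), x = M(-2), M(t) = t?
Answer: 34847/8712 - sqrt(3) ≈ 2.2678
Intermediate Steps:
x = -2
B = sqrt(3) ≈ 1.7320
V = -1/132 ≈ -0.0075758
W(G, N) = -4 + sqrt(3)
d(m) = -4 + sqrt(3) + 2*m**2 (d(m) = (m**2 + m*m) + (-4 + sqrt(3)) = (m**2 + m**2) + (-4 + sqrt(3)) = 2*m**2 + (-4 + sqrt(3)) = -4 + sqrt(3) + 2*m**2)
-d(V) = -(-4 + sqrt(3) + 2*(-1/132)**2) = -(-4 + sqrt(3) + 2*(1/17424)) = -(-4 + sqrt(3) + 1/8712) = -(-34847/8712 + sqrt(3)) = 34847/8712 - sqrt(3)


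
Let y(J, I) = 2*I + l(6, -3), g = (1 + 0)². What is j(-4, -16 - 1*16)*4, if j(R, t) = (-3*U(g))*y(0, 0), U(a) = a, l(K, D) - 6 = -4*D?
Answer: -216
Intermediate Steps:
l(K, D) = 6 - 4*D
g = 1 (g = 1² = 1)
y(J, I) = 18 + 2*I (y(J, I) = 2*I + (6 - 4*(-3)) = 2*I + (6 + 12) = 2*I + 18 = 18 + 2*I)
j(R, t) = -54 (j(R, t) = (-3*1)*(18 + 2*0) = -3*(18 + 0) = -3*18 = -54)
j(-4, -16 - 1*16)*4 = -54*4 = -216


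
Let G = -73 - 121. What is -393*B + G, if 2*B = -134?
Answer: 26137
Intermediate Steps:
B = -67 (B = (½)*(-134) = -67)
G = -194
-393*B + G = -393*(-67) - 194 = 26331 - 194 = 26137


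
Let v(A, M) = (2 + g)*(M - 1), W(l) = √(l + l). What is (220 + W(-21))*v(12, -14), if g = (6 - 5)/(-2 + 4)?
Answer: -8250 - 75*I*√42/2 ≈ -8250.0 - 243.03*I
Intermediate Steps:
g = ½ (g = 1/2 = 1*(½) = ½ ≈ 0.50000)
W(l) = √2*√l (W(l) = √(2*l) = √2*√l)
v(A, M) = -5/2 + 5*M/2 (v(A, M) = (2 + ½)*(M - 1) = 5*(-1 + M)/2 = -5/2 + 5*M/2)
(220 + W(-21))*v(12, -14) = (220 + √2*√(-21))*(-5/2 + (5/2)*(-14)) = (220 + √2*(I*√21))*(-5/2 - 35) = (220 + I*√42)*(-75/2) = -8250 - 75*I*√42/2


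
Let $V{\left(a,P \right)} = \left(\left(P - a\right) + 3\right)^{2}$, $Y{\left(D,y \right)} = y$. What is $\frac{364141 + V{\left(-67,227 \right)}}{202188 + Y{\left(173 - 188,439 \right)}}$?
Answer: $\frac{452350}{202627} \approx 2.2324$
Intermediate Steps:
$V{\left(a,P \right)} = \left(3 + P - a\right)^{2}$
$\frac{364141 + V{\left(-67,227 \right)}}{202188 + Y{\left(173 - 188,439 \right)}} = \frac{364141 + \left(3 + 227 - -67\right)^{2}}{202188 + 439} = \frac{364141 + \left(3 + 227 + 67\right)^{2}}{202627} = \left(364141 + 297^{2}\right) \frac{1}{202627} = \left(364141 + 88209\right) \frac{1}{202627} = 452350 \cdot \frac{1}{202627} = \frac{452350}{202627}$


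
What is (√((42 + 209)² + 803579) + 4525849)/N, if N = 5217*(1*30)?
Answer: 4525849/156510 + √216645/78255 ≈ 28.923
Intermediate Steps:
N = 156510 (N = 5217*30 = 156510)
(√((42 + 209)² + 803579) + 4525849)/N = (√((42 + 209)² + 803579) + 4525849)/156510 = (√(251² + 803579) + 4525849)*(1/156510) = (√(63001 + 803579) + 4525849)*(1/156510) = (√866580 + 4525849)*(1/156510) = (2*√216645 + 4525849)*(1/156510) = (4525849 + 2*√216645)*(1/156510) = 4525849/156510 + √216645/78255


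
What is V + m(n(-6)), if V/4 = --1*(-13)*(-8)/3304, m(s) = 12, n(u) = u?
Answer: 5008/413 ≈ 12.126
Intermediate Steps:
V = 52/413 (V = 4*(--1*(-13)*(-8)/3304) = 4*(-13*(-8)/3304) = 4*(-(-104)/3304) = 4*(-1*(-13/413)) = 4*(13/413) = 52/413 ≈ 0.12591)
V + m(n(-6)) = 52/413 + 12 = 5008/413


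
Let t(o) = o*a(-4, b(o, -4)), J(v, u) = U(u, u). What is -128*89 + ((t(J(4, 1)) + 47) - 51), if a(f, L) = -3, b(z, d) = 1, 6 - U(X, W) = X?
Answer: -11411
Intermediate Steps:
U(X, W) = 6 - X
J(v, u) = 6 - u
t(o) = -3*o (t(o) = o*(-3) = -3*o)
-128*89 + ((t(J(4, 1)) + 47) - 51) = -128*89 + ((-3*(6 - 1*1) + 47) - 51) = -11392 + ((-3*(6 - 1) + 47) - 51) = -11392 + ((-3*5 + 47) - 51) = -11392 + ((-15 + 47) - 51) = -11392 + (32 - 51) = -11392 - 19 = -11411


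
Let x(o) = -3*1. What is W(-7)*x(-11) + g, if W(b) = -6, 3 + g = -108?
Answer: -93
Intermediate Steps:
g = -111 (g = -3 - 108 = -111)
x(o) = -3
W(-7)*x(-11) + g = -6*(-3) - 111 = 18 - 111 = -93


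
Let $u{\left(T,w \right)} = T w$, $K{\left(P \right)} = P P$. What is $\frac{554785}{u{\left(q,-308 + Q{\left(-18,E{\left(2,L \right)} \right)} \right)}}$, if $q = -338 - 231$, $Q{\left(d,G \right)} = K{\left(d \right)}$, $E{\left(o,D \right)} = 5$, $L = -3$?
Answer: $- \frac{554785}{9104} \approx -60.939$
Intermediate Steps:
$K{\left(P \right)} = P^{2}$
$Q{\left(d,G \right)} = d^{2}$
$q = -569$
$\frac{554785}{u{\left(q,-308 + Q{\left(-18,E{\left(2,L \right)} \right)} \right)}} = \frac{554785}{\left(-569\right) \left(-308 + \left(-18\right)^{2}\right)} = \frac{554785}{\left(-569\right) \left(-308 + 324\right)} = \frac{554785}{\left(-569\right) 16} = \frac{554785}{-9104} = 554785 \left(- \frac{1}{9104}\right) = - \frac{554785}{9104}$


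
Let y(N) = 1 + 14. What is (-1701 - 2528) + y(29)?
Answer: -4214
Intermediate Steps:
y(N) = 15
(-1701 - 2528) + y(29) = (-1701 - 2528) + 15 = -4229 + 15 = -4214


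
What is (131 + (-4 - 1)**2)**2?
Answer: 24336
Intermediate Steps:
(131 + (-4 - 1)**2)**2 = (131 + (-5)**2)**2 = (131 + 25)**2 = 156**2 = 24336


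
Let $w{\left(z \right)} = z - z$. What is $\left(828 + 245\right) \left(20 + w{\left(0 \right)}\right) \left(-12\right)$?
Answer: $-257520$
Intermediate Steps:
$w{\left(z \right)} = 0$
$\left(828 + 245\right) \left(20 + w{\left(0 \right)}\right) \left(-12\right) = \left(828 + 245\right) \left(20 + 0\right) \left(-12\right) = 1073 \cdot 20 \left(-12\right) = 1073 \left(-240\right) = -257520$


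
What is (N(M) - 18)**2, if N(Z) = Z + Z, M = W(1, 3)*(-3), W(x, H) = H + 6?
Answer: 5184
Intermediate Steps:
W(x, H) = 6 + H
M = -27 (M = (6 + 3)*(-3) = 9*(-3) = -27)
N(Z) = 2*Z
(N(M) - 18)**2 = (2*(-27) - 18)**2 = (-54 - 18)**2 = (-72)**2 = 5184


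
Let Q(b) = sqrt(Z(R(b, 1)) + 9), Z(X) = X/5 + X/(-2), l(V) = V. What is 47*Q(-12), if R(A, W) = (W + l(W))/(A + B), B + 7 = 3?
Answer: 47*sqrt(3615)/20 ≈ 141.29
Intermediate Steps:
B = -4 (B = -7 + 3 = -4)
R(A, W) = 2*W/(-4 + A) (R(A, W) = (W + W)/(A - 4) = (2*W)/(-4 + A) = 2*W/(-4 + A))
Z(X) = -3*X/10 (Z(X) = X*(1/5) + X*(-1/2) = X/5 - X/2 = -3*X/10)
Q(b) = sqrt(9 - 3/(5*(-4 + b))) (Q(b) = sqrt(-3/(5*(-4 + b)) + 9) = sqrt(9 - 3/(5*(-4 + b))))
47*Q(-12) = 47*(sqrt(15)*sqrt((-61 + 15*(-12))/(-4 - 12))/5) = 47*(sqrt(15)*sqrt((-61 - 180)/(-16))/5) = 47*(sqrt(15)*sqrt(-1/16*(-241))/5) = 47*(sqrt(15)*sqrt(241/16)/5) = 47*(sqrt(15)*(sqrt(241)/4)/5) = 47*(sqrt(3615)/20) = 47*sqrt(3615)/20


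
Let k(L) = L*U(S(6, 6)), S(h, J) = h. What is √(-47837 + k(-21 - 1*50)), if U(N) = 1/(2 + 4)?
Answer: I*√1722558/6 ≈ 218.74*I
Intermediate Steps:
U(N) = ⅙ (U(N) = 1/6 = ⅙)
k(L) = L/6 (k(L) = L*(⅙) = L/6)
√(-47837 + k(-21 - 1*50)) = √(-47837 + (-21 - 1*50)/6) = √(-47837 + (-21 - 50)/6) = √(-47837 + (⅙)*(-71)) = √(-47837 - 71/6) = √(-287093/6) = I*√1722558/6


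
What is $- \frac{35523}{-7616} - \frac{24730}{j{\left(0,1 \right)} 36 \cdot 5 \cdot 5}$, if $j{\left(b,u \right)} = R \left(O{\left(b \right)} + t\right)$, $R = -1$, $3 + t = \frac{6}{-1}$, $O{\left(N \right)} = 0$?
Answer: $\frac{4969631}{3084480} \approx 1.6112$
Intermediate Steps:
$t = -9$ ($t = -3 + \frac{6}{-1} = -3 + 6 \left(-1\right) = -3 - 6 = -9$)
$j{\left(b,u \right)} = 9$ ($j{\left(b,u \right)} = - (0 - 9) = \left(-1\right) \left(-9\right) = 9$)
$- \frac{35523}{-7616} - \frac{24730}{j{\left(0,1 \right)} 36 \cdot 5 \cdot 5} = - \frac{35523}{-7616} - \frac{24730}{9 \cdot 36 \cdot 5 \cdot 5} = \left(-35523\right) \left(- \frac{1}{7616}\right) - \frac{24730}{324 \cdot 25} = \frac{35523}{7616} - \frac{24730}{8100} = \frac{35523}{7616} - \frac{2473}{810} = \frac{4969631}{3084480}$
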